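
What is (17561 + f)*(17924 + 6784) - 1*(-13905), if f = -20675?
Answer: -76926807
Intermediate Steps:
(17561 + f)*(17924 + 6784) - 1*(-13905) = (17561 - 20675)*(17924 + 6784) - 1*(-13905) = -3114*24708 + 13905 = -76940712 + 13905 = -76926807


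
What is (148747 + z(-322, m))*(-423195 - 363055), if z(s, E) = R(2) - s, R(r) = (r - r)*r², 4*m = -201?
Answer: -117205501250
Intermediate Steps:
m = -201/4 (m = (¼)*(-201) = -201/4 ≈ -50.250)
R(r) = 0 (R(r) = 0*r² = 0)
z(s, E) = -s (z(s, E) = 0 - s = -s)
(148747 + z(-322, m))*(-423195 - 363055) = (148747 - 1*(-322))*(-423195 - 363055) = (148747 + 322)*(-786250) = 149069*(-786250) = -117205501250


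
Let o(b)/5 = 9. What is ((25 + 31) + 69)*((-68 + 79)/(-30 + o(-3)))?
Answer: 275/3 ≈ 91.667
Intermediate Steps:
o(b) = 45 (o(b) = 5*9 = 45)
((25 + 31) + 69)*((-68 + 79)/(-30 + o(-3))) = ((25 + 31) + 69)*((-68 + 79)/(-30 + 45)) = (56 + 69)*(11/15) = 125*(11*(1/15)) = 125*(11/15) = 275/3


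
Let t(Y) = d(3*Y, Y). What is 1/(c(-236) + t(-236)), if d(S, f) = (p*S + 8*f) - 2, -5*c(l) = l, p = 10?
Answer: -5/44614 ≈ -0.00011207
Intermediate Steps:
c(l) = -l/5
d(S, f) = -2 + 8*f + 10*S (d(S, f) = (10*S + 8*f) - 2 = (8*f + 10*S) - 2 = -2 + 8*f + 10*S)
t(Y) = -2 + 38*Y (t(Y) = -2 + 8*Y + 10*(3*Y) = -2 + 8*Y + 30*Y = -2 + 38*Y)
1/(c(-236) + t(-236)) = 1/(-⅕*(-236) + (-2 + 38*(-236))) = 1/(236/5 + (-2 - 8968)) = 1/(236/5 - 8970) = 1/(-44614/5) = -5/44614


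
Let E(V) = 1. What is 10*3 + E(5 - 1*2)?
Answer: 31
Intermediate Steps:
10*3 + E(5 - 1*2) = 10*3 + 1 = 30 + 1 = 31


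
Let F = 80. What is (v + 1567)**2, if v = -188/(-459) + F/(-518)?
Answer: 34713971947625881/14132692161 ≈ 2.4563e+6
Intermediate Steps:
v = 30332/118881 (v = -188/(-459) + 80/(-518) = -188*(-1/459) + 80*(-1/518) = 188/459 - 40/259 = 30332/118881 ≈ 0.25515)
(v + 1567)**2 = (30332/118881 + 1567)**2 = (186316859/118881)**2 = 34713971947625881/14132692161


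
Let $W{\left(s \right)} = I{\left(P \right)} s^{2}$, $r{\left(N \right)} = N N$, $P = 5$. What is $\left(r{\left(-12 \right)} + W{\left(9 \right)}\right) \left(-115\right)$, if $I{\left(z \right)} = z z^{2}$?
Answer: $-1180935$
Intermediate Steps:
$I{\left(z \right)} = z^{3}$
$r{\left(N \right)} = N^{2}$
$W{\left(s \right)} = 125 s^{2}$ ($W{\left(s \right)} = 5^{3} s^{2} = 125 s^{2}$)
$\left(r{\left(-12 \right)} + W{\left(9 \right)}\right) \left(-115\right) = \left(\left(-12\right)^{2} + 125 \cdot 9^{2}\right) \left(-115\right) = \left(144 + 125 \cdot 81\right) \left(-115\right) = \left(144 + 10125\right) \left(-115\right) = 10269 \left(-115\right) = -1180935$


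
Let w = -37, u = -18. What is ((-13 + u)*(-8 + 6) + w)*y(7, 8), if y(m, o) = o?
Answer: 200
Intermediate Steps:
((-13 + u)*(-8 + 6) + w)*y(7, 8) = ((-13 - 18)*(-8 + 6) - 37)*8 = (-31*(-2) - 37)*8 = (62 - 37)*8 = 25*8 = 200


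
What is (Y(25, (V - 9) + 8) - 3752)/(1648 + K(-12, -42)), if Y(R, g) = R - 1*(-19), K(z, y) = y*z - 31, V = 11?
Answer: -1236/707 ≈ -1.7482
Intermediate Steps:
K(z, y) = -31 + y*z
Y(R, g) = 19 + R (Y(R, g) = R + 19 = 19 + R)
(Y(25, (V - 9) + 8) - 3752)/(1648 + K(-12, -42)) = ((19 + 25) - 3752)/(1648 + (-31 - 42*(-12))) = (44 - 3752)/(1648 + (-31 + 504)) = -3708/(1648 + 473) = -3708/2121 = -3708*1/2121 = -1236/707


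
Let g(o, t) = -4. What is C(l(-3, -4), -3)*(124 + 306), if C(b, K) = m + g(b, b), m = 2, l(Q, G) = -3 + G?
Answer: -860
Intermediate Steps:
C(b, K) = -2 (C(b, K) = 2 - 4 = -2)
C(l(-3, -4), -3)*(124 + 306) = -2*(124 + 306) = -2*430 = -860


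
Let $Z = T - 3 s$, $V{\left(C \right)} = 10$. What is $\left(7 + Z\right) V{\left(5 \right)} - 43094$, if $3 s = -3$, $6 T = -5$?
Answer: $- \frac{129007}{3} \approx -43002.0$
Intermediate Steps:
$T = - \frac{5}{6}$ ($T = \frac{1}{6} \left(-5\right) = - \frac{5}{6} \approx -0.83333$)
$s = -1$ ($s = \frac{1}{3} \left(-3\right) = -1$)
$Z = \frac{13}{6}$ ($Z = - \frac{5}{6} - -3 = - \frac{5}{6} + 3 = \frac{13}{6} \approx 2.1667$)
$\left(7 + Z\right) V{\left(5 \right)} - 43094 = \left(7 + \frac{13}{6}\right) 10 - 43094 = \frac{55}{6} \cdot 10 - 43094 = \frac{275}{3} - 43094 = - \frac{129007}{3}$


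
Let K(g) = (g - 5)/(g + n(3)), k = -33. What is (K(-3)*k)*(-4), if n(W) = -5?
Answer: 132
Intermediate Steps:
K(g) = 1 (K(g) = (g - 5)/(g - 5) = (-5 + g)/(-5 + g) = 1)
(K(-3)*k)*(-4) = (1*(-33))*(-4) = -33*(-4) = 132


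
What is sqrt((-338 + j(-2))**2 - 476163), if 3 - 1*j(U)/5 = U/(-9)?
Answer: I*sqrt(30060314)/9 ≈ 609.19*I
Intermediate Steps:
j(U) = 15 + 5*U/9 (j(U) = 15 - 5*U/(-9) = 15 - 5*U*(-1)/9 = 15 - (-5)*U/9 = 15 + 5*U/9)
sqrt((-338 + j(-2))**2 - 476163) = sqrt((-338 + (15 + (5/9)*(-2)))**2 - 476163) = sqrt((-338 + (15 - 10/9))**2 - 476163) = sqrt((-338 + 125/9)**2 - 476163) = sqrt((-2917/9)**2 - 476163) = sqrt(8508889/81 - 476163) = sqrt(-30060314/81) = I*sqrt(30060314)/9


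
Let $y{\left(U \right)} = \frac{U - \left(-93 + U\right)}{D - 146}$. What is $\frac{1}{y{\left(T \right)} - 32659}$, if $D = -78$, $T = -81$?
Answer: $- \frac{224}{7315709} \approx -3.0619 \cdot 10^{-5}$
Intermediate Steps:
$y{\left(U \right)} = - \frac{93}{224}$ ($y{\left(U \right)} = \frac{U - \left(-93 + U\right)}{-78 - 146} = \frac{93}{-224} = 93 \left(- \frac{1}{224}\right) = - \frac{93}{224}$)
$\frac{1}{y{\left(T \right)} - 32659} = \frac{1}{- \frac{93}{224} - 32659} = \frac{1}{- \frac{7315709}{224}} = - \frac{224}{7315709}$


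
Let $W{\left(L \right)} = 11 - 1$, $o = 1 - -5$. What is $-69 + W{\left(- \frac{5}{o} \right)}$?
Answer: $-59$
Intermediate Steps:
$o = 6$ ($o = 1 + 5 = 6$)
$W{\left(L \right)} = 10$
$-69 + W{\left(- \frac{5}{o} \right)} = -69 + 10 = -59$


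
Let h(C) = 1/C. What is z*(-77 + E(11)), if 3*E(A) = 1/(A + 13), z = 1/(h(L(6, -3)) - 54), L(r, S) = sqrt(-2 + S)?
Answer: 83145/58324 - 5543*I*sqrt(5)/1049832 ≈ 1.4256 - 0.011806*I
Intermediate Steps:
z = 1/(-54 - I*sqrt(5)/5) (z = 1/(1/(sqrt(-2 - 3)) - 54) = 1/(1/(sqrt(-5)) - 54) = 1/(1/(I*sqrt(5)) - 54) = 1/(-I*sqrt(5)/5 - 54) = 1/(-54 - I*sqrt(5)/5) ≈ -0.018517 + 0.0001534*I)
E(A) = 1/(3*(13 + A)) (E(A) = 1/(3*(A + 13)) = 1/(3*(13 + A)))
z*(-77 + E(11)) = (-270/14581 + I*sqrt(5)/14581)*(-77 + 1/(3*(13 + 11))) = (-270/14581 + I*sqrt(5)/14581)*(-77 + (1/3)/24) = (-270/14581 + I*sqrt(5)/14581)*(-77 + (1/3)*(1/24)) = (-270/14581 + I*sqrt(5)/14581)*(-77 + 1/72) = (-270/14581 + I*sqrt(5)/14581)*(-5543/72) = 83145/58324 - 5543*I*sqrt(5)/1049832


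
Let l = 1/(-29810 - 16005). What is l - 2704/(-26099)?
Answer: 123857661/1195725685 ≈ 0.10358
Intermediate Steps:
l = -1/45815 (l = 1/(-45815) = -1/45815 ≈ -2.1827e-5)
l - 2704/(-26099) = -1/45815 - 2704/(-26099) = -1/45815 - 2704*(-1)/26099 = -1/45815 - 1*(-2704/26099) = -1/45815 + 2704/26099 = 123857661/1195725685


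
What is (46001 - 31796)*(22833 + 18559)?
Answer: 587973360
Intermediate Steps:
(46001 - 31796)*(22833 + 18559) = 14205*41392 = 587973360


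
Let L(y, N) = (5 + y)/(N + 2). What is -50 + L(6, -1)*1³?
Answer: -39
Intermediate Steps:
L(y, N) = (5 + y)/(2 + N)
-50 + L(6, -1)*1³ = -50 + ((5 + 6)/(2 - 1))*1³ = -50 + (11/1)*1 = -50 + (1*11)*1 = -50 + 11*1 = -50 + 11 = -39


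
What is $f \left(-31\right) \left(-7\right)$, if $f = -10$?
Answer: $-2170$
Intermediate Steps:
$f \left(-31\right) \left(-7\right) = \left(-10\right) \left(-31\right) \left(-7\right) = 310 \left(-7\right) = -2170$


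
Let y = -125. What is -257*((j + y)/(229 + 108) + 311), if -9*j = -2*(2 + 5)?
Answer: -242133064/3033 ≈ -79833.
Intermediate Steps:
j = 14/9 (j = -(-2)*(2 + 5)/9 = -(-2)*7/9 = -⅑*(-14) = 14/9 ≈ 1.5556)
-257*((j + y)/(229 + 108) + 311) = -257*((14/9 - 125)/(229 + 108) + 311) = -257*(-1111/9/337 + 311) = -257*(-1111/9*1/337 + 311) = -257*(-1111/3033 + 311) = -257*942152/3033 = -242133064/3033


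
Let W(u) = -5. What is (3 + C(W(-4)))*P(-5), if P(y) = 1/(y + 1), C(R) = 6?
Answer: -9/4 ≈ -2.2500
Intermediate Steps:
P(y) = 1/(1 + y)
(3 + C(W(-4)))*P(-5) = (3 + 6)/(1 - 5) = 9/(-4) = 9*(-¼) = -9/4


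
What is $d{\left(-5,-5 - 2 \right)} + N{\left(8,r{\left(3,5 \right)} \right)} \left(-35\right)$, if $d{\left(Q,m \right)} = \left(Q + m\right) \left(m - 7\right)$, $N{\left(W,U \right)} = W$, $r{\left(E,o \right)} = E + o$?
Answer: $-112$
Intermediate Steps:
$d{\left(Q,m \right)} = \left(-7 + m\right) \left(Q + m\right)$ ($d{\left(Q,m \right)} = \left(Q + m\right) \left(-7 + m\right) = \left(-7 + m\right) \left(Q + m\right)$)
$d{\left(-5,-5 - 2 \right)} + N{\left(8,r{\left(3,5 \right)} \right)} \left(-35\right) = \left(\left(-5 - 2\right)^{2} - -35 - 7 \left(-5 - 2\right) - 5 \left(-5 - 2\right)\right) + 8 \left(-35\right) = \left(\left(-7\right)^{2} + 35 - -49 - -35\right) - 280 = \left(49 + 35 + 49 + 35\right) - 280 = 168 - 280 = -112$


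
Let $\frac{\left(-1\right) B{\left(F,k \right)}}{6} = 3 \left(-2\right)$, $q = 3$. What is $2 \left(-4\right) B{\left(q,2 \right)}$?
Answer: $-288$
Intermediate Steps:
$B{\left(F,k \right)} = 36$ ($B{\left(F,k \right)} = - 6 \cdot 3 \left(-2\right) = \left(-6\right) \left(-6\right) = 36$)
$2 \left(-4\right) B{\left(q,2 \right)} = 2 \left(-4\right) 36 = \left(-8\right) 36 = -288$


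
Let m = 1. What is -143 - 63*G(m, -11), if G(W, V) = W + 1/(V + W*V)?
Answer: -4469/22 ≈ -203.14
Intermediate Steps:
G(W, V) = W + 1/(V + V*W)
-143 - 63*G(m, -11) = -143 - 63*(1 - 11*1 - 11*1²)/((-11)*(1 + 1)) = -143 - (-63)*(1 - 11 - 11*1)/(11*2) = -143 - (-63)*(1 - 11 - 11)/(11*2) = -143 - (-63)*(-21)/(11*2) = -143 - 63*21/22 = -143 - 1323/22 = -4469/22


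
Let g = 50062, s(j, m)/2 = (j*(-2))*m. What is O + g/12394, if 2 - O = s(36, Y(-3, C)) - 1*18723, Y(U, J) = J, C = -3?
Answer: 113386752/6197 ≈ 18297.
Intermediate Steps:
s(j, m) = -4*j*m (s(j, m) = 2*((j*(-2))*m) = 2*((-2*j)*m) = 2*(-2*j*m) = -4*j*m)
O = 18293 (O = 2 - (-4*36*(-3) - 1*18723) = 2 - (432 - 18723) = 2 - 1*(-18291) = 2 + 18291 = 18293)
O + g/12394 = 18293 + 50062/12394 = 18293 + 50062*(1/12394) = 18293 + 25031/6197 = 113386752/6197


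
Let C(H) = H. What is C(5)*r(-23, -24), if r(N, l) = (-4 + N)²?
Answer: 3645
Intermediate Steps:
C(5)*r(-23, -24) = 5*(-4 - 23)² = 5*(-27)² = 5*729 = 3645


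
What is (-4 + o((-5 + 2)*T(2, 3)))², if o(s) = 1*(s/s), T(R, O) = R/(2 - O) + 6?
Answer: 9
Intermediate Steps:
T(R, O) = 6 + R/(2 - O)
o(s) = 1 (o(s) = 1*1 = 1)
(-4 + o((-5 + 2)*T(2, 3)))² = (-4 + 1)² = (-3)² = 9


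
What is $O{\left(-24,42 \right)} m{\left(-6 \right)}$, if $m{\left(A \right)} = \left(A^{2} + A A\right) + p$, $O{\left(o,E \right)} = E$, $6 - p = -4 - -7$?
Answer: $3150$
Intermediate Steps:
$p = 3$ ($p = 6 - \left(-4 - -7\right) = 6 - \left(-4 + 7\right) = 6 - 3 = 3$)
$m{\left(A \right)} = 3 + 2 A^{2}$ ($m{\left(A \right)} = \left(A^{2} + A A\right) + 3 = \left(A^{2} + A^{2}\right) + 3 = 2 A^{2} + 3 = 3 + 2 A^{2}$)
$O{\left(-24,42 \right)} m{\left(-6 \right)} = 42 \left(3 + 2 \left(-6\right)^{2}\right) = 42 \left(3 + 2 \cdot 36\right) = 42 \left(3 + 72\right) = 42 \cdot 75 = 3150$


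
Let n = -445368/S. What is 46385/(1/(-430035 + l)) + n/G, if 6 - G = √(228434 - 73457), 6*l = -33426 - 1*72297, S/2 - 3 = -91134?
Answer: -65154056838278772377/3137761838 - 74228*√154977/4706642757 ≈ -2.0764e+10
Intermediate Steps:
S = -182262 (S = 6 + 2*(-91134) = 6 - 182268 = -182262)
l = -35241/2 (l = (-33426 - 1*72297)/6 = (-33426 - 72297)/6 = (⅙)*(-105723) = -35241/2 ≈ -17621.)
n = 74228/30377 (n = -445368/(-182262) = -445368*(-1/182262) = 74228/30377 ≈ 2.4436)
G = 6 - √154977 (G = 6 - √(228434 - 73457) = 6 - √154977 ≈ -387.67)
46385/(1/(-430035 + l)) + n/G = 46385/(1/(-430035 - 35241/2)) + 74228/(30377*(6 - √154977)) = 46385/(1/(-895311/2)) + 74228/(30377*(6 - √154977)) = 46385/(-2/895311) + 74228/(30377*(6 - √154977)) = 46385*(-895311/2) + 74228/(30377*(6 - √154977)) = -41529000735/2 + 74228/(30377*(6 - √154977))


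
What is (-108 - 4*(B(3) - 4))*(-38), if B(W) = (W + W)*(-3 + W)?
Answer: 3496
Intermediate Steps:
B(W) = 2*W*(-3 + W) (B(W) = (2*W)*(-3 + W) = 2*W*(-3 + W))
(-108 - 4*(B(3) - 4))*(-38) = (-108 - 4*(2*3*(-3 + 3) - 4))*(-38) = (-108 - 4*(2*3*0 - 4))*(-38) = (-108 - 4*(0 - 4))*(-38) = (-108 - 4*(-4))*(-38) = (-108 + 16)*(-38) = -92*(-38) = 3496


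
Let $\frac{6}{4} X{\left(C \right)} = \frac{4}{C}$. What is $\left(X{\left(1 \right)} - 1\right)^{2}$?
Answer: $\frac{25}{9} \approx 2.7778$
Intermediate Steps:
$X{\left(C \right)} = \frac{8}{3 C}$ ($X{\left(C \right)} = \frac{2 \frac{4}{C}}{3} = \frac{8}{3 C}$)
$\left(X{\left(1 \right)} - 1\right)^{2} = \left(\frac{8}{3 \cdot 1} - 1\right)^{2} = \left(\frac{8}{3} \cdot 1 - 1\right)^{2} = \left(\frac{8}{3} - 1\right)^{2} = \left(\frac{5}{3}\right)^{2} = \frac{25}{9}$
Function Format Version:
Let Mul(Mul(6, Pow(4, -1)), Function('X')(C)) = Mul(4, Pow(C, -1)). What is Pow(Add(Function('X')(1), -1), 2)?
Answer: Rational(25, 9) ≈ 2.7778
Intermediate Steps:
Function('X')(C) = Mul(Rational(8, 3), Pow(C, -1)) (Function('X')(C) = Mul(Rational(2, 3), Mul(4, Pow(C, -1))) = Mul(Rational(8, 3), Pow(C, -1)))
Pow(Add(Function('X')(1), -1), 2) = Pow(Add(Mul(Rational(8, 3), Pow(1, -1)), -1), 2) = Pow(Add(Mul(Rational(8, 3), 1), -1), 2) = Pow(Add(Rational(8, 3), -1), 2) = Pow(Rational(5, 3), 2) = Rational(25, 9)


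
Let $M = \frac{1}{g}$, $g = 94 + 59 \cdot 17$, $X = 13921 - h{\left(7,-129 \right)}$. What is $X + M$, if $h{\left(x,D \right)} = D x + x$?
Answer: $\frac{16254250}{1097} \approx 14817.0$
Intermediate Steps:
$h{\left(x,D \right)} = x + D x$
$X = 14817$ ($X = 13921 - 7 \left(1 - 129\right) = 13921 - 7 \left(-128\right) = 13921 - -896 = 13921 + 896 = 14817$)
$g = 1097$ ($g = 94 + 1003 = 1097$)
$M = \frac{1}{1097} \approx 0.00091158$
$X + M = 14817 + \frac{1}{1097} = \frac{16254250}{1097}$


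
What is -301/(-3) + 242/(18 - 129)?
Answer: 10895/111 ≈ 98.153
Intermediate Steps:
-301/(-3) + 242/(18 - 129) = -301*(-⅓) + 242/(-111) = 301/3 + 242*(-1/111) = 301/3 - 242/111 = 10895/111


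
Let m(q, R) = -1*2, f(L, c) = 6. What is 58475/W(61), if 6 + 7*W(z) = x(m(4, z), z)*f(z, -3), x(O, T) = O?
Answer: -409325/18 ≈ -22740.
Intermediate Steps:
m(q, R) = -2
W(z) = -18/7 (W(z) = -6/7 + (-2*6)/7 = -6/7 + (1/7)*(-12) = -6/7 - 12/7 = -18/7)
58475/W(61) = 58475/(-18/7) = 58475*(-7/18) = -409325/18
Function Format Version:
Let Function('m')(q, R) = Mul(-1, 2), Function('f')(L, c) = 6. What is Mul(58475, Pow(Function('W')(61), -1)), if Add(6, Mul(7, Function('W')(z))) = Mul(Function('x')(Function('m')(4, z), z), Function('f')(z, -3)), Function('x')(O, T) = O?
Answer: Rational(-409325, 18) ≈ -22740.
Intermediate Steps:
Function('m')(q, R) = -2
Function('W')(z) = Rational(-18, 7) (Function('W')(z) = Add(Rational(-6, 7), Mul(Rational(1, 7), Mul(-2, 6))) = Add(Rational(-6, 7), Mul(Rational(1, 7), -12)) = Add(Rational(-6, 7), Rational(-12, 7)) = Rational(-18, 7))
Mul(58475, Pow(Function('W')(61), -1)) = Mul(58475, Pow(Rational(-18, 7), -1)) = Mul(58475, Rational(-7, 18)) = Rational(-409325, 18)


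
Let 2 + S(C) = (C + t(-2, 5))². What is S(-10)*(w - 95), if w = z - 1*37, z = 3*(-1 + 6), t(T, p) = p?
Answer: -2691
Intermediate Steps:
z = 15 (z = 3*5 = 15)
S(C) = -2 + (5 + C)² (S(C) = -2 + (C + 5)² = -2 + (5 + C)²)
w = -22 (w = 15 - 1*37 = 15 - 37 = -22)
S(-10)*(w - 95) = (-2 + (5 - 10)²)*(-22 - 95) = (-2 + (-5)²)*(-117) = (-2 + 25)*(-117) = 23*(-117) = -2691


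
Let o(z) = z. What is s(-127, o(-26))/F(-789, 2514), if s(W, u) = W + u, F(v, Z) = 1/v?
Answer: 120717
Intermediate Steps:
s(-127, o(-26))/F(-789, 2514) = (-127 - 26)/(1/(-789)) = -153/(-1/789) = -153*(-789) = 120717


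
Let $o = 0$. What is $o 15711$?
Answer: $0$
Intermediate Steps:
$o 15711 = 0 \cdot 15711 = 0$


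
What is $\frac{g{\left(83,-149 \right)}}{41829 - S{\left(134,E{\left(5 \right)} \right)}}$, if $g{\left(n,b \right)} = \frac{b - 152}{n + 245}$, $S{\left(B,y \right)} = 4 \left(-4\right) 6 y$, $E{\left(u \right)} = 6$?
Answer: $- \frac{301}{13908840} \approx -2.1641 \cdot 10^{-5}$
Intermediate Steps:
$S{\left(B,y \right)} = - 96 y$ ($S{\left(B,y \right)} = 4 \left(- 24 y\right) = - 96 y$)
$g{\left(n,b \right)} = \frac{-152 + b}{245 + n}$
$\frac{g{\left(83,-149 \right)}}{41829 - S{\left(134,E{\left(5 \right)} \right)}} = \frac{\frac{1}{245 + 83} \left(-152 - 149\right)}{41829 - \left(-96\right) 6} = \frac{\frac{1}{328} \left(-301\right)}{41829 - -576} = \frac{\frac{1}{328} \left(-301\right)}{41829 + 576} = - \frac{301}{328 \cdot 42405} = \left(- \frac{301}{328}\right) \frac{1}{42405} = - \frac{301}{13908840}$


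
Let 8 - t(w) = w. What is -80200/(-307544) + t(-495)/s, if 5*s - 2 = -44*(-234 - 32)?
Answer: 214036795/450013758 ≈ 0.47562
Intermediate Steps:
t(w) = 8 - w
s = 11706/5 (s = ⅖ + (-44*(-234 - 32))/5 = ⅖ + (-44*(-266))/5 = ⅖ + (⅕)*11704 = ⅖ + 11704/5 = 11706/5 ≈ 2341.2)
-80200/(-307544) + t(-495)/s = -80200/(-307544) + (8 - 1*(-495))/(11706/5) = -80200*(-1/307544) + (8 + 495)*(5/11706) = 10025/38443 + 503*(5/11706) = 10025/38443 + 2515/11706 = 214036795/450013758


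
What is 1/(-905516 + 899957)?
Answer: -1/5559 ≈ -0.00017989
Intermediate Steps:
1/(-905516 + 899957) = 1/(-5559) = -1/5559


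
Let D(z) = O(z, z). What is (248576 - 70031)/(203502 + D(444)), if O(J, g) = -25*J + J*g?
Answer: 59515/129846 ≈ 0.45835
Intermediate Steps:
D(z) = z*(-25 + z)
(248576 - 70031)/(203502 + D(444)) = (248576 - 70031)/(203502 + 444*(-25 + 444)) = 178545/(203502 + 444*419) = 178545/(203502 + 186036) = 178545/389538 = 178545*(1/389538) = 59515/129846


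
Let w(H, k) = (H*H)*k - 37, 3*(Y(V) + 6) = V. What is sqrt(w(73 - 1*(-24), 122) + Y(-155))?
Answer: sqrt(10330230)/3 ≈ 1071.4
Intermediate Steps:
Y(V) = -6 + V/3
w(H, k) = -37 + k*H**2 (w(H, k) = H**2*k - 37 = k*H**2 - 37 = -37 + k*H**2)
sqrt(w(73 - 1*(-24), 122) + Y(-155)) = sqrt((-37 + 122*(73 - 1*(-24))**2) + (-6 + (1/3)*(-155))) = sqrt((-37 + 122*(73 + 24)**2) + (-6 - 155/3)) = sqrt((-37 + 122*97**2) - 173/3) = sqrt((-37 + 122*9409) - 173/3) = sqrt((-37 + 1147898) - 173/3) = sqrt(1147861 - 173/3) = sqrt(3443410/3) = sqrt(10330230)/3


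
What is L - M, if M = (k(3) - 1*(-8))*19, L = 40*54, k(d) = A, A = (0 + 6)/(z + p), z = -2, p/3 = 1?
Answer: 1894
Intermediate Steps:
p = 3 (p = 3*1 = 3)
A = 6 (A = (0 + 6)/(-2 + 3) = 6/1 = 6*1 = 6)
k(d) = 6
L = 2160
M = 266 (M = (6 - 1*(-8))*19 = (6 + 8)*19 = 14*19 = 266)
L - M = 2160 - 1*266 = 2160 - 266 = 1894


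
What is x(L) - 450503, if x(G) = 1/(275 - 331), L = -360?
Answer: -25228169/56 ≈ -4.5050e+5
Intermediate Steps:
x(G) = -1/56 (x(G) = 1/(-56) = -1/56)
x(L) - 450503 = -1/56 - 450503 = -25228169/56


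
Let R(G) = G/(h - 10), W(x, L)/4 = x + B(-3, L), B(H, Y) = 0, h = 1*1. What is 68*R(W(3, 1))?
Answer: -272/3 ≈ -90.667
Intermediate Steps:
h = 1
W(x, L) = 4*x (W(x, L) = 4*(x + 0) = 4*x)
R(G) = -G/9 (R(G) = G/(1 - 10) = G/(-9) = -G/9)
68*R(W(3, 1)) = 68*(-4*3/9) = 68*(-1/9*12) = 68*(-4/3) = -272/3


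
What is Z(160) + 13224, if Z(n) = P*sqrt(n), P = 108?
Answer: 13224 + 432*sqrt(10) ≈ 14590.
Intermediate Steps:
Z(n) = 108*sqrt(n)
Z(160) + 13224 = 108*sqrt(160) + 13224 = 108*(4*sqrt(10)) + 13224 = 432*sqrt(10) + 13224 = 13224 + 432*sqrt(10)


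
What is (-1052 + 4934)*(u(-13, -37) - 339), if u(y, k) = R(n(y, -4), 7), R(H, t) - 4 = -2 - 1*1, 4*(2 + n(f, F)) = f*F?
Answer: -1312116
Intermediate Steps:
n(f, F) = -2 + F*f/4 (n(f, F) = -2 + (f*F)/4 = -2 + (F*f)/4 = -2 + F*f/4)
R(H, t) = 1 (R(H, t) = 4 + (-2 - 1*1) = 4 + (-2 - 1) = 4 - 3 = 1)
u(y, k) = 1
(-1052 + 4934)*(u(-13, -37) - 339) = (-1052 + 4934)*(1 - 339) = 3882*(-338) = -1312116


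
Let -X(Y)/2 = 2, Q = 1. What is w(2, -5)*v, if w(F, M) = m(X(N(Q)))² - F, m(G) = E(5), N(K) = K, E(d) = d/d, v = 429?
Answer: -429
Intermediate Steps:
E(d) = 1
X(Y) = -4 (X(Y) = -2*2 = -4)
m(G) = 1
w(F, M) = 1 - F (w(F, M) = 1² - F = 1 - F)
w(2, -5)*v = (1 - 1*2)*429 = (1 - 2)*429 = -1*429 = -429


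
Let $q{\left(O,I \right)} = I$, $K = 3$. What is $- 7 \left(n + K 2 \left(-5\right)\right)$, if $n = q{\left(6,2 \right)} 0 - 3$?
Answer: $231$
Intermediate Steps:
$n = -3$ ($n = 2 \cdot 0 - 3 = 0 - 3 = -3$)
$- 7 \left(n + K 2 \left(-5\right)\right) = - 7 \left(-3 + 3 \cdot 2 \left(-5\right)\right) = - 7 \left(-3 + 6 \left(-5\right)\right) = - 7 \left(-3 - 30\right) = \left(-7\right) \left(-33\right) = 231$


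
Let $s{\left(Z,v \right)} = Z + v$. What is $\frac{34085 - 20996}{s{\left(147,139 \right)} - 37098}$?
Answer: $- \frac{13089}{36812} \approx -0.35556$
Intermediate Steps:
$\frac{34085 - 20996}{s{\left(147,139 \right)} - 37098} = \frac{34085 - 20996}{\left(147 + 139\right) - 37098} = \frac{13089}{286 - 37098} = \frac{13089}{-36812} = 13089 \left(- \frac{1}{36812}\right) = - \frac{13089}{36812}$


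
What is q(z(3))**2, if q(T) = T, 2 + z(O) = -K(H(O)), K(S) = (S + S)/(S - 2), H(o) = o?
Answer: 64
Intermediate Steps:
K(S) = 2*S/(-2 + S) (K(S) = (2*S)/(-2 + S) = 2*S/(-2 + S))
z(O) = -2 - 2*O/(-2 + O)
q(z(3))**2 = (4*(1 - 1*3)/(-2 + 3))**2 = (4*(1 - 3)/1)**2 = (4*1*(-2))**2 = (-8)**2 = 64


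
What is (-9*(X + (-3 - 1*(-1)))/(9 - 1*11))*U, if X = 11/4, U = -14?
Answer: -189/4 ≈ -47.250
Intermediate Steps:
X = 11/4 (X = 11*(1/4) = 11/4 ≈ 2.7500)
(-9*(X + (-3 - 1*(-1)))/(9 - 1*11))*U = -9*(11/4 + (-3 - 1*(-1)))/(9 - 1*11)*(-14) = -9*(11/4 + (-3 + 1))/(9 - 11)*(-14) = -9*(11/4 - 2)/(-2)*(-14) = -27*(-1)/(4*2)*(-14) = -9*(-3/8)*(-14) = (27/8)*(-14) = -189/4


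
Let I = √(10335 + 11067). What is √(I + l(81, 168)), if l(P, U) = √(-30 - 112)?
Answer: √(3*√2378 + I*√142) ≈ 12.105 + 0.4922*I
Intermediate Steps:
l(P, U) = I*√142 (l(P, U) = √(-142) = I*√142)
I = 3*√2378 (I = √21402 = 3*√2378 ≈ 146.29)
√(I + l(81, 168)) = √(3*√2378 + I*√142)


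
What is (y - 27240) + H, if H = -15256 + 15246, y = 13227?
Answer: -14023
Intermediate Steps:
H = -10
(y - 27240) + H = (13227 - 27240) - 10 = -14013 - 10 = -14023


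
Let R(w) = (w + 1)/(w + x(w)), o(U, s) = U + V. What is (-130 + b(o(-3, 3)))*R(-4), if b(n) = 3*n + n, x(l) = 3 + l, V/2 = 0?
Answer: -426/5 ≈ -85.200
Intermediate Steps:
V = 0 (V = 2*0 = 0)
o(U, s) = U (o(U, s) = U + 0 = U)
R(w) = (1 + w)/(3 + 2*w) (R(w) = (w + 1)/(w + (3 + w)) = (1 + w)/(3 + 2*w))
b(n) = 4*n
(-130 + b(o(-3, 3)))*R(-4) = (-130 + 4*(-3))*((1 - 4)/(3 + 2*(-4))) = (-130 - 12)*(-3/(3 - 8)) = -142*(-3)/(-5) = -(-142)*(-3)/5 = -142*3/5 = -426/5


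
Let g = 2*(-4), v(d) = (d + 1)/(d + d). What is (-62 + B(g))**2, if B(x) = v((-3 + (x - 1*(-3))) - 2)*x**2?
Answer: 27556/25 ≈ 1102.2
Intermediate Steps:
v(d) = (1 + d)/(2*d) (v(d) = (1 + d)/((2*d)) = (1 + d)*(1/(2*d)) = (1 + d)/(2*d))
g = -8
B(x) = x**2*(-1 + x)/(2*(-2 + x)) (B(x) = ((1 + ((-3 + (x - 1*(-3))) - 2))/(2*((-3 + (x - 1*(-3))) - 2)))*x**2 = ((1 + ((-3 + (x + 3)) - 2))/(2*((-3 + (x + 3)) - 2)))*x**2 = ((1 + ((-3 + (3 + x)) - 2))/(2*((-3 + (3 + x)) - 2)))*x**2 = ((1 + (x - 2))/(2*(x - 2)))*x**2 = ((1 + (-2 + x))/(2*(-2 + x)))*x**2 = ((-1 + x)/(2*(-2 + x)))*x**2 = x**2*(-1 + x)/(2*(-2 + x)))
(-62 + B(g))**2 = (-62 + (1/2)*(-8)**2*(-1 - 8)/(-2 - 8))**2 = (-62 + (1/2)*64*(-9)/(-10))**2 = (-62 + (1/2)*64*(-1/10)*(-9))**2 = (-62 + 144/5)**2 = (-166/5)**2 = 27556/25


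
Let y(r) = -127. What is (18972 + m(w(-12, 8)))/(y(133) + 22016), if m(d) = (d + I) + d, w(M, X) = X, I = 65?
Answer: 19053/21889 ≈ 0.87044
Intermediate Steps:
m(d) = 65 + 2*d (m(d) = (d + 65) + d = (65 + d) + d = 65 + 2*d)
(18972 + m(w(-12, 8)))/(y(133) + 22016) = (18972 + (65 + 2*8))/(-127 + 22016) = (18972 + (65 + 16))/21889 = (18972 + 81)*(1/21889) = 19053*(1/21889) = 19053/21889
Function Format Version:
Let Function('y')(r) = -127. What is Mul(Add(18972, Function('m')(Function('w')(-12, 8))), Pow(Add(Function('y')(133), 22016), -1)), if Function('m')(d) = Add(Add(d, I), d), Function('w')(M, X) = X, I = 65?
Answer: Rational(19053, 21889) ≈ 0.87044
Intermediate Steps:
Function('m')(d) = Add(65, Mul(2, d)) (Function('m')(d) = Add(Add(d, 65), d) = Add(Add(65, d), d) = Add(65, Mul(2, d)))
Mul(Add(18972, Function('m')(Function('w')(-12, 8))), Pow(Add(Function('y')(133), 22016), -1)) = Mul(Add(18972, Add(65, Mul(2, 8))), Pow(Add(-127, 22016), -1)) = Mul(Add(18972, Add(65, 16)), Pow(21889, -1)) = Mul(Add(18972, 81), Rational(1, 21889)) = Mul(19053, Rational(1, 21889)) = Rational(19053, 21889)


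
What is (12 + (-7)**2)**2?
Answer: 3721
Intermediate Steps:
(12 + (-7)**2)**2 = (12 + 49)**2 = 61**2 = 3721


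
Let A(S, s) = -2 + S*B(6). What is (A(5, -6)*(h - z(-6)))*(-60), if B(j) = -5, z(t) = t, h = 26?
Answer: 51840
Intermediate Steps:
A(S, s) = -2 - 5*S (A(S, s) = -2 + S*(-5) = -2 - 5*S)
(A(5, -6)*(h - z(-6)))*(-60) = ((-2 - 5*5)*(26 - 1*(-6)))*(-60) = ((-2 - 25)*(26 + 6))*(-60) = -27*32*(-60) = -864*(-60) = 51840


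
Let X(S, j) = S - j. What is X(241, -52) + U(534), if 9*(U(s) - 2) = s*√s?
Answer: 295 + 178*√534/3 ≈ 1666.1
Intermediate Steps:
U(s) = 2 + s^(3/2)/9 (U(s) = 2 + (s*√s)/9 = 2 + s^(3/2)/9)
X(241, -52) + U(534) = (241 - 1*(-52)) + (2 + 534^(3/2)/9) = (241 + 52) + (2 + (534*√534)/9) = 293 + (2 + 178*√534/3) = 295 + 178*√534/3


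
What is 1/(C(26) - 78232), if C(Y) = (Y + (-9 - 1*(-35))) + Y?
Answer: -1/78154 ≈ -1.2795e-5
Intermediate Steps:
C(Y) = 26 + 2*Y (C(Y) = (Y + (-9 + 35)) + Y = (Y + 26) + Y = (26 + Y) + Y = 26 + 2*Y)
1/(C(26) - 78232) = 1/((26 + 2*26) - 78232) = 1/((26 + 52) - 78232) = 1/(78 - 78232) = 1/(-78154) = -1/78154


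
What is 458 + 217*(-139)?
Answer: -29705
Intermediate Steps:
458 + 217*(-139) = 458 - 30163 = -29705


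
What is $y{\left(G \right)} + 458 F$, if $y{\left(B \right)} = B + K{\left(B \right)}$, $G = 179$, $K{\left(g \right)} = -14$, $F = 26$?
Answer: $12073$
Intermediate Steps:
$y{\left(B \right)} = -14 + B$ ($y{\left(B \right)} = B - 14 = -14 + B$)
$y{\left(G \right)} + 458 F = \left(-14 + 179\right) + 458 \cdot 26 = 165 + 11908 = 12073$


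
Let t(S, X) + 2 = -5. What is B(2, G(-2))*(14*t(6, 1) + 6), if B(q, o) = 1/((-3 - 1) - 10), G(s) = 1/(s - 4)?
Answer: 46/7 ≈ 6.5714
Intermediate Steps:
t(S, X) = -7 (t(S, X) = -2 - 5 = -7)
G(s) = 1/(-4 + s)
B(q, o) = -1/14 (B(q, o) = 1/(-4 - 10) = 1/(-14) = -1/14)
B(2, G(-2))*(14*t(6, 1) + 6) = -(14*(-7) + 6)/14 = -(-98 + 6)/14 = -1/14*(-92) = 46/7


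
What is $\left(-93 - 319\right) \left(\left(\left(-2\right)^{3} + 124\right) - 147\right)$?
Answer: $12772$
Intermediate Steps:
$\left(-93 - 319\right) \left(\left(\left(-2\right)^{3} + 124\right) - 147\right) = - 412 \left(\left(-8 + 124\right) - 147\right) = - 412 \left(116 - 147\right) = \left(-412\right) \left(-31\right) = 12772$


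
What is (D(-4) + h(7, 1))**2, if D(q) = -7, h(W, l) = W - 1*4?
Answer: 16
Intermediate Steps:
h(W, l) = -4 + W (h(W, l) = W - 4 = -4 + W)
(D(-4) + h(7, 1))**2 = (-7 + (-4 + 7))**2 = (-7 + 3)**2 = (-4)**2 = 16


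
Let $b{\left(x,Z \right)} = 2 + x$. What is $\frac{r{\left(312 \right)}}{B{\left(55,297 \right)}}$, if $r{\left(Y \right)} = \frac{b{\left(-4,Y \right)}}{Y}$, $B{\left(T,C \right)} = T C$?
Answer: $- \frac{1}{2548260} \approx -3.9242 \cdot 10^{-7}$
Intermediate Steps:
$B{\left(T,C \right)} = C T$
$r{\left(Y \right)} = - \frac{2}{Y}$ ($r{\left(Y \right)} = \frac{2 - 4}{Y} = - \frac{2}{Y}$)
$\frac{r{\left(312 \right)}}{B{\left(55,297 \right)}} = \frac{\left(-2\right) \frac{1}{312}}{297 \cdot 55} = \frac{\left(-2\right) \frac{1}{312}}{16335} = \left(- \frac{1}{156}\right) \frac{1}{16335} = - \frac{1}{2548260}$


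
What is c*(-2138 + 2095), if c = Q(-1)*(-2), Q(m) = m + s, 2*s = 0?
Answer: -86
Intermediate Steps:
s = 0 (s = (½)*0 = 0)
Q(m) = m (Q(m) = m + 0 = m)
c = 2 (c = -1*(-2) = 2)
c*(-2138 + 2095) = 2*(-2138 + 2095) = 2*(-43) = -86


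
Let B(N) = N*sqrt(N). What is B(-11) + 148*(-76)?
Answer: -11248 - 11*I*sqrt(11) ≈ -11248.0 - 36.483*I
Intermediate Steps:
B(N) = N**(3/2)
B(-11) + 148*(-76) = (-11)**(3/2) + 148*(-76) = -11*I*sqrt(11) - 11248 = -11248 - 11*I*sqrt(11)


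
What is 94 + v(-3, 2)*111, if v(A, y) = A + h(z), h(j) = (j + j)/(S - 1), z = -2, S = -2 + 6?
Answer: -387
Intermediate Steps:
S = 4
h(j) = 2*j/3 (h(j) = (j + j)/(4 - 1) = (2*j)/3 = (2*j)*(⅓) = 2*j/3)
v(A, y) = -4/3 + A (v(A, y) = A + (⅔)*(-2) = A - 4/3 = -4/3 + A)
94 + v(-3, 2)*111 = 94 + (-4/3 - 3)*111 = 94 - 13/3*111 = 94 - 481 = -387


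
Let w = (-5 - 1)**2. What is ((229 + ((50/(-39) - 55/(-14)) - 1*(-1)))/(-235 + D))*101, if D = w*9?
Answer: 12829525/48594 ≈ 264.01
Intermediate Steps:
w = 36 (w = (-6)**2 = 36)
D = 324 (D = 36*9 = 324)
((229 + ((50/(-39) - 55/(-14)) - 1*(-1)))/(-235 + D))*101 = ((229 + ((50/(-39) - 55/(-14)) - 1*(-1)))/(-235 + 324))*101 = ((229 + ((50*(-1/39) - 55*(-1/14)) + 1))/89)*101 = ((229 + ((-50/39 + 55/14) + 1))*(1/89))*101 = ((229 + (1445/546 + 1))*(1/89))*101 = ((229 + 1991/546)*(1/89))*101 = ((127025/546)*(1/89))*101 = (127025/48594)*101 = 12829525/48594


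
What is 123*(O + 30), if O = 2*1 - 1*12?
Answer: 2460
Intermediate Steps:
O = -10 (O = 2 - 12 = -10)
123*(O + 30) = 123*(-10 + 30) = 123*20 = 2460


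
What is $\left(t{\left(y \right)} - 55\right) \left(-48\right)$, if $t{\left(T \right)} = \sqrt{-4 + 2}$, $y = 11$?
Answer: $2640 - 48 i \sqrt{2} \approx 2640.0 - 67.882 i$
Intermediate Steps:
$t{\left(T \right)} = i \sqrt{2}$ ($t{\left(T \right)} = \sqrt{-2} = i \sqrt{2}$)
$\left(t{\left(y \right)} - 55\right) \left(-48\right) = \left(i \sqrt{2} - 55\right) \left(-48\right) = \left(-55 + i \sqrt{2}\right) \left(-48\right) = 2640 - 48 i \sqrt{2}$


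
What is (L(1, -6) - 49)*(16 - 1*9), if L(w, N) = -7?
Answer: -392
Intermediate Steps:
(L(1, -6) - 49)*(16 - 1*9) = (-7 - 49)*(16 - 1*9) = -56*(16 - 9) = -56*7 = -392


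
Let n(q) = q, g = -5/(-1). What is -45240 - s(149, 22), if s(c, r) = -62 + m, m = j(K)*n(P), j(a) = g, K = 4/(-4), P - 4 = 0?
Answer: -45198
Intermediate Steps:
P = 4 (P = 4 + 0 = 4)
g = 5 (g = -5*(-1) = 5)
K = -1 (K = 4*(-¼) = -1)
j(a) = 5
m = 20 (m = 5*4 = 20)
s(c, r) = -42 (s(c, r) = -62 + 20 = -42)
-45240 - s(149, 22) = -45240 - 1*(-42) = -45240 + 42 = -45198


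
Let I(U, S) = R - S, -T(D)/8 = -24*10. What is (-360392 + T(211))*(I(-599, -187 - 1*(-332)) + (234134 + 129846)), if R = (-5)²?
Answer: -130433621920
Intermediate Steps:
R = 25
T(D) = 1920 (T(D) = -(-192)*10 = -8*(-240) = 1920)
I(U, S) = 25 - S
(-360392 + T(211))*(I(-599, -187 - 1*(-332)) + (234134 + 129846)) = (-360392 + 1920)*((25 - (-187 - 1*(-332))) + (234134 + 129846)) = -358472*((25 - (-187 + 332)) + 363980) = -358472*((25 - 1*145) + 363980) = -358472*((25 - 145) + 363980) = -358472*(-120 + 363980) = -358472*363860 = -130433621920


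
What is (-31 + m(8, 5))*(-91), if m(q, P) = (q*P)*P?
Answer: -15379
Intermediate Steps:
m(q, P) = q*P² (m(q, P) = (P*q)*P = q*P²)
(-31 + m(8, 5))*(-91) = (-31 + 8*5²)*(-91) = (-31 + 8*25)*(-91) = (-31 + 200)*(-91) = 169*(-91) = -15379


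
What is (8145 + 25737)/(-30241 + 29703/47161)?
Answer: -798954501/713083049 ≈ -1.1204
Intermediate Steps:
(8145 + 25737)/(-30241 + 29703/47161) = 33882/(-30241 + 29703*(1/47161)) = 33882/(-30241 + 29703/47161) = 33882/(-1426166098/47161) = 33882*(-47161/1426166098) = -798954501/713083049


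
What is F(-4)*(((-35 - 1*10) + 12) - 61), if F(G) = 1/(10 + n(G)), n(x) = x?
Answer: -47/3 ≈ -15.667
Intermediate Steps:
F(G) = 1/(10 + G)
F(-4)*(((-35 - 1*10) + 12) - 61) = (((-35 - 1*10) + 12) - 61)/(10 - 4) = (((-35 - 10) + 12) - 61)/6 = ((-45 + 12) - 61)/6 = (-33 - 61)/6 = (1/6)*(-94) = -47/3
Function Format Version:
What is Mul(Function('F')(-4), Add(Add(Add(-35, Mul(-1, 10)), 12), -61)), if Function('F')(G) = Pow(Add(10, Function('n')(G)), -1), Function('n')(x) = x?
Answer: Rational(-47, 3) ≈ -15.667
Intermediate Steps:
Function('F')(G) = Pow(Add(10, G), -1)
Mul(Function('F')(-4), Add(Add(Add(-35, Mul(-1, 10)), 12), -61)) = Mul(Pow(Add(10, -4), -1), Add(Add(Add(-35, Mul(-1, 10)), 12), -61)) = Mul(Pow(6, -1), Add(Add(Add(-35, -10), 12), -61)) = Mul(Rational(1, 6), Add(Add(-45, 12), -61)) = Mul(Rational(1, 6), Add(-33, -61)) = Mul(Rational(1, 6), -94) = Rational(-47, 3)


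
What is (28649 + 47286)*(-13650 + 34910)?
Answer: 1614378100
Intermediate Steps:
(28649 + 47286)*(-13650 + 34910) = 75935*21260 = 1614378100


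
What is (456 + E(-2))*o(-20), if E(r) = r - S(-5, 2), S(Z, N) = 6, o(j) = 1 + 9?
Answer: 4480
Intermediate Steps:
o(j) = 10
E(r) = -6 + r (E(r) = r - 1*6 = r - 6 = -6 + r)
(456 + E(-2))*o(-20) = (456 + (-6 - 2))*10 = (456 - 8)*10 = 448*10 = 4480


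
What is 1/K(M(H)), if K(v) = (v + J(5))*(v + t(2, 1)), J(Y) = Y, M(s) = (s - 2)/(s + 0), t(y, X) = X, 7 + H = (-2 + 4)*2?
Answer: 9/160 ≈ 0.056250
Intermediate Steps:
H = -3 (H = -7 + (-2 + 4)*2 = -7 + 2*2 = -7 + 4 = -3)
M(s) = (-2 + s)/s
K(v) = (1 + v)*(5 + v) (K(v) = (v + 5)*(v + 1) = (5 + v)*(1 + v) = (1 + v)*(5 + v))
1/K(M(H)) = 1/(5 + ((-2 - 3)/(-3))² + 6*((-2 - 3)/(-3))) = 1/(5 + (-⅓*(-5))² + 6*(-⅓*(-5))) = 1/(5 + (5/3)² + 6*(5/3)) = 1/(5 + 25/9 + 10) = 1/(160/9) = 9/160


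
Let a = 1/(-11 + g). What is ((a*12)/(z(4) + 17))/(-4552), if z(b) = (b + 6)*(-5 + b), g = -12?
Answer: 3/183218 ≈ 1.6374e-5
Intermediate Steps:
a = -1/23 (a = 1/(-11 - 12) = 1/(-23) = -1/23 ≈ -0.043478)
z(b) = (-5 + b)*(6 + b) (z(b) = (6 + b)*(-5 + b) = (-5 + b)*(6 + b))
((a*12)/(z(4) + 17))/(-4552) = ((-1/23*12)/((-30 + 4 + 4**2) + 17))/(-4552) = -12/(23*((-30 + 4 + 16) + 17))*(-1/4552) = -12/(23*(-10 + 17))*(-1/4552) = -12/23/7*(-1/4552) = -12/23*1/7*(-1/4552) = -12/161*(-1/4552) = 3/183218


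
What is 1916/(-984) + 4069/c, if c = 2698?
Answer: -72842/165927 ≈ -0.43900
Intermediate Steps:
1916/(-984) + 4069/c = 1916/(-984) + 4069/2698 = 1916*(-1/984) + 4069*(1/2698) = -479/246 + 4069/2698 = -72842/165927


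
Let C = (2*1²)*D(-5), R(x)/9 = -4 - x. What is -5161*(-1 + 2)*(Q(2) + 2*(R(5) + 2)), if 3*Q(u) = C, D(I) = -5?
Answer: 2497924/3 ≈ 8.3264e+5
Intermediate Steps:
R(x) = -36 - 9*x (R(x) = 9*(-4 - x) = -36 - 9*x)
C = -10 (C = (2*1²)*(-5) = (2*1)*(-5) = 2*(-5) = -10)
Q(u) = -10/3 (Q(u) = (⅓)*(-10) = -10/3)
-5161*(-1 + 2)*(Q(2) + 2*(R(5) + 2)) = -5161*(-1 + 2)*(-10/3 + 2*((-36 - 9*5) + 2)) = -5161*(-10/3 + 2*((-36 - 45) + 2)) = -5161*(-10/3 + 2*(-81 + 2)) = -5161*(-10/3 + 2*(-79)) = -5161*(-10/3 - 158) = -5161*(-484)/3 = -5161*(-484/3) = 2497924/3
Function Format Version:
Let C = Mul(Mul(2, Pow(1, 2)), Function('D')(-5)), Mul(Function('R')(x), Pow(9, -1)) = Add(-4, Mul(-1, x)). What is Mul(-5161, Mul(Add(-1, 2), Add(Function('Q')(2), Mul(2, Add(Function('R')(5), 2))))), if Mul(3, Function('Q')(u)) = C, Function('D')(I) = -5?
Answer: Rational(2497924, 3) ≈ 8.3264e+5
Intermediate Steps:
Function('R')(x) = Add(-36, Mul(-9, x)) (Function('R')(x) = Mul(9, Add(-4, Mul(-1, x))) = Add(-36, Mul(-9, x)))
C = -10 (C = Mul(Mul(2, Pow(1, 2)), -5) = Mul(Mul(2, 1), -5) = Mul(2, -5) = -10)
Function('Q')(u) = Rational(-10, 3) (Function('Q')(u) = Mul(Rational(1, 3), -10) = Rational(-10, 3))
Mul(-5161, Mul(Add(-1, 2), Add(Function('Q')(2), Mul(2, Add(Function('R')(5), 2))))) = Mul(-5161, Mul(Add(-1, 2), Add(Rational(-10, 3), Mul(2, Add(Add(-36, Mul(-9, 5)), 2))))) = Mul(-5161, Mul(1, Add(Rational(-10, 3), Mul(2, Add(Add(-36, -45), 2))))) = Mul(-5161, Mul(1, Add(Rational(-10, 3), Mul(2, Add(-81, 2))))) = Mul(-5161, Mul(1, Add(Rational(-10, 3), Mul(2, -79)))) = Mul(-5161, Mul(1, Add(Rational(-10, 3), -158))) = Mul(-5161, Mul(1, Rational(-484, 3))) = Mul(-5161, Rational(-484, 3)) = Rational(2497924, 3)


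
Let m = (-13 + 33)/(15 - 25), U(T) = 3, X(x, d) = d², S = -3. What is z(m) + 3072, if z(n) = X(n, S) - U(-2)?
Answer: 3078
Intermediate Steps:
m = -2 (m = 20/(-10) = 20*(-⅒) = -2)
z(n) = 6 (z(n) = (-3)² - 1*3 = 9 - 3 = 6)
z(m) + 3072 = 6 + 3072 = 3078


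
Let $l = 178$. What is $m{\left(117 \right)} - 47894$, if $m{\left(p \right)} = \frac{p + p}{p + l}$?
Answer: $- \frac{14128496}{295} \approx -47893.0$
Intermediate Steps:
$m{\left(p \right)} = \frac{2 p}{178 + p}$ ($m{\left(p \right)} = \frac{p + p}{p + 178} = \frac{2 p}{178 + p}$)
$m{\left(117 \right)} - 47894 = 2 \cdot 117 \frac{1}{178 + 117} - 47894 = 2 \cdot 117 \cdot \frac{1}{295} - 47894 = \frac{234}{295} - 47894 = - \frac{14128496}{295}$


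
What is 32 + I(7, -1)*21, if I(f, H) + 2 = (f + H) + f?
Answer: 263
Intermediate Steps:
I(f, H) = -2 + H + 2*f (I(f, H) = -2 + ((f + H) + f) = -2 + ((H + f) + f) = -2 + (H + 2*f) = -2 + H + 2*f)
32 + I(7, -1)*21 = 32 + (-2 - 1 + 2*7)*21 = 32 + (-2 - 1 + 14)*21 = 32 + 11*21 = 32 + 231 = 263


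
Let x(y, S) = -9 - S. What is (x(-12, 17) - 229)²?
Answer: 65025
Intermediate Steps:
(x(-12, 17) - 229)² = ((-9 - 1*17) - 229)² = ((-9 - 17) - 229)² = (-26 - 229)² = (-255)² = 65025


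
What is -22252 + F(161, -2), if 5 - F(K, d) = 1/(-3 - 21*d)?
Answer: -867634/39 ≈ -22247.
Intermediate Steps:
F(K, d) = 5 - 1/(-3 - 21*d)
-22252 + F(161, -2) = -22252 + (16 + 105*(-2))/(3*(1 + 7*(-2))) = -22252 + (16 - 210)/(3*(1 - 14)) = -22252 + (1/3)*(-194)/(-13) = -22252 + (1/3)*(-1/13)*(-194) = -22252 + 194/39 = -867634/39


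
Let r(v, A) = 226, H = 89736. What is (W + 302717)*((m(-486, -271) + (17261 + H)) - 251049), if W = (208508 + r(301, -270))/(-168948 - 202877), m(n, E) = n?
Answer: -16268841686311558/371825 ≈ -4.3754e+10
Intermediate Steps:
W = -208734/371825 (W = (208508 + 226)/(-168948 - 202877) = 208734/(-371825) = 208734*(-1/371825) = -208734/371825 ≈ -0.56138)
(W + 302717)*((m(-486, -271) + (17261 + H)) - 251049) = (-208734/371825 + 302717)*((-486 + (17261 + 89736)) - 251049) = 112557539791*((-486 + 106997) - 251049)/371825 = 112557539791*(106511 - 251049)/371825 = (112557539791/371825)*(-144538) = -16268841686311558/371825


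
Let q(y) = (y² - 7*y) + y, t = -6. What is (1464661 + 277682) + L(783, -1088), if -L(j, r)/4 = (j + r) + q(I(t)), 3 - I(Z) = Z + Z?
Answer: 1743023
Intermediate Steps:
I(Z) = 3 - 2*Z (I(Z) = 3 - (Z + Z) = 3 - 2*Z)
q(y) = y² - 6*y
L(j, r) = -540 - 4*j - 4*r (L(j, r) = -4*((j + r) + (3 - 2*(-6))*(-6 + (3 - 2*(-6)))) = -4*((j + r) + (3 + 12)*(-6 + (3 + 12))) = -4*((j + r) + 15*(-6 + 15)) = -4*((j + r) + 15*9) = -4*((j + r) + 135) = -4*(135 + j + r) = -540 - 4*j - 4*r)
(1464661 + 277682) + L(783, -1088) = (1464661 + 277682) + (-540 - 4*783 - 4*(-1088)) = 1742343 + (-540 - 3132 + 4352) = 1742343 + 680 = 1743023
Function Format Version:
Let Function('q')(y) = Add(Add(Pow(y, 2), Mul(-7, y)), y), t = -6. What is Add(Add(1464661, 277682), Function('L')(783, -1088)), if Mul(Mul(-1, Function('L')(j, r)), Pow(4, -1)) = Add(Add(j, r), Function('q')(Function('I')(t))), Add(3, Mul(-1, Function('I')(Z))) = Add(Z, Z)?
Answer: 1743023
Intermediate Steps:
Function('I')(Z) = Add(3, Mul(-2, Z)) (Function('I')(Z) = Add(3, Mul(-1, Add(Z, Z))) = Add(3, Mul(-1, Mul(2, Z))) = Add(3, Mul(-2, Z)))
Function('q')(y) = Add(Pow(y, 2), Mul(-6, y))
Function('L')(j, r) = Add(-540, Mul(-4, j), Mul(-4, r)) (Function('L')(j, r) = Mul(-4, Add(Add(j, r), Mul(Add(3, Mul(-2, -6)), Add(-6, Add(3, Mul(-2, -6)))))) = Mul(-4, Add(Add(j, r), Mul(Add(3, 12), Add(-6, Add(3, 12))))) = Mul(-4, Add(Add(j, r), Mul(15, Add(-6, 15)))) = Mul(-4, Add(Add(j, r), Mul(15, 9))) = Mul(-4, Add(Add(j, r), 135)) = Mul(-4, Add(135, j, r)) = Add(-540, Mul(-4, j), Mul(-4, r)))
Add(Add(1464661, 277682), Function('L')(783, -1088)) = Add(Add(1464661, 277682), Add(-540, Mul(-4, 783), Mul(-4, -1088))) = Add(1742343, Add(-540, -3132, 4352)) = Add(1742343, 680) = 1743023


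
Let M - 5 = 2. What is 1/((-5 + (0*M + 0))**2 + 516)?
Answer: 1/541 ≈ 0.0018484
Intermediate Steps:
M = 7 (M = 5 + 2 = 7)
1/((-5 + (0*M + 0))**2 + 516) = 1/((-5 + (0*7 + 0))**2 + 516) = 1/((-5 + (0 + 0))**2 + 516) = 1/((-5 + 0)**2 + 516) = 1/((-5)**2 + 516) = 1/(25 + 516) = 1/541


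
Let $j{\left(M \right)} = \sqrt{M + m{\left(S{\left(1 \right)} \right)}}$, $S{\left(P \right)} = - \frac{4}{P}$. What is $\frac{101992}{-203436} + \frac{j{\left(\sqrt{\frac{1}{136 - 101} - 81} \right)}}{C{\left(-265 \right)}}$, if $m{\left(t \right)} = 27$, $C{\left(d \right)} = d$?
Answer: $- \frac{25498}{50859} - \frac{\sqrt{33075 + 35 i \sqrt{99190}}}{9275} \approx -0.52122 - 0.0032241 i$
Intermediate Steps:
$j{\left(M \right)} = \sqrt{27 + M}$ ($j{\left(M \right)} = \sqrt{M + 27} = \sqrt{27 + M}$)
$\frac{101992}{-203436} + \frac{j{\left(\sqrt{\frac{1}{136 - 101} - 81} \right)}}{C{\left(-265 \right)}} = \frac{101992}{-203436} + \frac{\sqrt{27 + \sqrt{\frac{1}{136 - 101} - 81}}}{-265} = 101992 \left(- \frac{1}{203436}\right) + \sqrt{27 + \sqrt{\frac{1}{35} - 81}} \left(- \frac{1}{265}\right) = - \frac{25498}{50859} + \sqrt{27 + \sqrt{\frac{1}{35} - 81}} \left(- \frac{1}{265}\right) = - \frac{25498}{50859} + \sqrt{27 + \sqrt{- \frac{2834}{35}}} \left(- \frac{1}{265}\right) = - \frac{25498}{50859} + \sqrt{27 + \frac{i \sqrt{99190}}{35}} \left(- \frac{1}{265}\right) = - \frac{25498}{50859} - \frac{\sqrt{27 + \frac{i \sqrt{99190}}{35}}}{265}$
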